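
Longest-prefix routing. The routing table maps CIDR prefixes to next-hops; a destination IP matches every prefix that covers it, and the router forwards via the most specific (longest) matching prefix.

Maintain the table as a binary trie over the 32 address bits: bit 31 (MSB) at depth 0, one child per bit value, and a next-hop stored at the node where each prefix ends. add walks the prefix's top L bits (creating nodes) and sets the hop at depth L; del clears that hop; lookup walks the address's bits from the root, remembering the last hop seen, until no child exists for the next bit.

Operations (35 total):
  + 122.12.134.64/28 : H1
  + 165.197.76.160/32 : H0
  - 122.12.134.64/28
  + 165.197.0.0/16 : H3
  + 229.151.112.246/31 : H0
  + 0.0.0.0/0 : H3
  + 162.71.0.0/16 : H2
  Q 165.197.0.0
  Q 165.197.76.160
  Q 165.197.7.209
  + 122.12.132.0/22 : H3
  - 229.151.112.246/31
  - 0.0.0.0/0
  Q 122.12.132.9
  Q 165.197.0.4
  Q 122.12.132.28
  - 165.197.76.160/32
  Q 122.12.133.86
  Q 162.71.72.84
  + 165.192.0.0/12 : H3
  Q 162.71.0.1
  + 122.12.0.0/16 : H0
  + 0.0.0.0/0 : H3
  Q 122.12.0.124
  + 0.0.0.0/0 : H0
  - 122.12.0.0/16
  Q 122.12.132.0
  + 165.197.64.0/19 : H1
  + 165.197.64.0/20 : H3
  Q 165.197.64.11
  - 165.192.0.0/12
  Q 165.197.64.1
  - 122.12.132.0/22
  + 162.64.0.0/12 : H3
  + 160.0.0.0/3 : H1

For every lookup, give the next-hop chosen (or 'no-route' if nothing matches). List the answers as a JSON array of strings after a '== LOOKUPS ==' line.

Apply in order:
  add 122.12.134.64/28 -> H1 at depth 28
  add 165.197.76.160/32 -> H0 at depth 32
  del 122.12.134.64/28 (clear depth 28)
  add 165.197.0.0/16 -> H3 at depth 16
  add 229.151.112.246/31 -> H0 at depth 31
  add 0.0.0.0/0 -> H3 at depth 0
  add 162.71.0.0/16 -> H2 at depth 16
  Q 165.197.0.0: descend 10100101110001010 ; hops seen [H3,H3] ; pick H3
  Q 165.197.76.160: descend 10100101110001010100110010100000 ; hops seen [H3,H3,H0] ; pick H0
  Q 165.197.7.209: descend 10100101110001010 ; hops seen [H3,H3] ; pick H3
  add 122.12.132.0/22 -> H3 at depth 22
  del 229.151.112.246/31 (clear depth 31)
  del 0.0.0.0/0 (clear depth 0)
  Q 122.12.132.9: descend 0111101000001100100001 ; hops seen [H3] ; pick H3
  Q 165.197.0.4: descend 10100101110001010 ; hops seen [H3] ; pick H3
  Q 122.12.132.28: descend 0111101000001100100001 ; hops seen [H3] ; pick H3
  del 165.197.76.160/32 (clear depth 32)
  Q 122.12.133.86: descend 0111101000001100100001 ; hops seen [H3] ; pick H3
  Q 162.71.72.84: descend 1010001001000111 ; hops seen [H2] ; pick H2
  add 165.192.0.0/12 -> H3 at depth 12
  Q 162.71.0.1: descend 1010001001000111 ; hops seen [H2] ; pick H2
  add 122.12.0.0/16 -> H0 at depth 16
  add 0.0.0.0/0 -> H3 at depth 0
  Q 122.12.0.124: descend 0111101000001100 ; hops seen [H3,H0] ; pick H0
  add 0.0.0.0/0 -> H0 at depth 0
  del 122.12.0.0/16 (clear depth 16)
  Q 122.12.132.0: descend 0111101000001100100001 ; hops seen [H0,H3] ; pick H3
  add 165.197.64.0/19 -> H1 at depth 19
  add 165.197.64.0/20 -> H3 at depth 20
  Q 165.197.64.11: descend 10100101110001010100 ; hops seen [H0,H3,H3,H1,H3] ; pick H3
  del 165.192.0.0/12 (clear depth 12)
  Q 165.197.64.1: descend 10100101110001010100 ; hops seen [H0,H3,H1,H3] ; pick H3
  del 122.12.132.0/22 (clear depth 22)
  add 162.64.0.0/12 -> H3 at depth 12
  add 160.0.0.0/3 -> H1 at depth 3

== LOOKUPS ==
["H3","H0","H3","H3","H3","H3","H3","H2","H2","H0","H3","H3","H3"]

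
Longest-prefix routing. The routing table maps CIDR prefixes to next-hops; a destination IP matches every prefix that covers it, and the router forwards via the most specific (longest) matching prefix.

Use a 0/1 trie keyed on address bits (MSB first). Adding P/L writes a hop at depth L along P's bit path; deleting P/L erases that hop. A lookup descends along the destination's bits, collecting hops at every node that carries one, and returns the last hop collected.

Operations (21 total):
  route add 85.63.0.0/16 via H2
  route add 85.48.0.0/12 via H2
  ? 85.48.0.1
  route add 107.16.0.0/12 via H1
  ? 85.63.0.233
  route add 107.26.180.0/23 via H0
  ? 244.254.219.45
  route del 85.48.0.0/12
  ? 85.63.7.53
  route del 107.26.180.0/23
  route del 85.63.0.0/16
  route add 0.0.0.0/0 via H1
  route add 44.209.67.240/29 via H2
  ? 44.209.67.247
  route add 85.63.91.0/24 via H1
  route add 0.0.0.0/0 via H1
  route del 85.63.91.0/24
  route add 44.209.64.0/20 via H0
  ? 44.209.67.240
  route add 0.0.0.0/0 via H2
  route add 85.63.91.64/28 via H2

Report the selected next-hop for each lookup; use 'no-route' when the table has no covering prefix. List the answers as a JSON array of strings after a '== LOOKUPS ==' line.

Apply in order:
  + 85.63.0.0/16 (H2) depth=16
  + 85.48.0.0/12 (H2) depth=12
  lookup 85.48.0.1: bits 010101010011 walk d0:-→d1:-→d2:-→d3:-→d4:-→d5:-→d6:-→d7:-→d8:-→d9:-→d10:-→d11:-→d12:H2 -> H2
  + 107.16.0.0/12 (H1) depth=12
  lookup 85.63.0.233: bits 0101010100111111 walk d0:-→d1:-→d2:-→d3:-→d4:-→d5:-→d6:-→d7:-→d8:-→d9:-→d10:-→d11:-→d12:H2→d13:-→d14:-→d15:-→d16:H2 -> H2
  + 107.26.180.0/23 (H0) depth=23
  lookup 244.254.219.45: bits ε walk d0:- -> no-route
  - 85.48.0.0/12 clear@12
  lookup 85.63.7.53: bits 0101010100111111 walk d0:-→d1:-→d2:-→d3:-→d4:-→d5:-→d6:-→d7:-→d8:-→d9:-→d10:-→d11:-→d12:-→d13:-→d14:-→d15:-→d16:H2 -> H2
  - 107.26.180.0/23 clear@23
  - 85.63.0.0/16 clear@16
  + 0.0.0.0/0 (H1) depth=0
  + 44.209.67.240/29 (H2) depth=29
  lookup 44.209.67.247: bits 00101100110100010100001111110 walk d0:H1→d1:-→d2:-→d3:-→d4:-→d5:-→d6:-→d7:-→d8:-→d9:-→d10:-→d11:-→d12:-→d13:-→d14:-→d15:-→d16:-→d17:-→d18:-→d19:-→d20:-→d21:-→d22:-→d23:-→d24:-→d25:-→d26:-→d27:-→d28:-→d29:H2 -> H2
  + 85.63.91.0/24 (H1) depth=24
  + 0.0.0.0/0 (H1) depth=0
  - 85.63.91.0/24 clear@24
  + 44.209.64.0/20 (H0) depth=20
  lookup 44.209.67.240: bits 00101100110100010100001111110 walk d0:H1→d1:-→d2:-→d3:-→d4:-→d5:-→d6:-→d7:-→d8:-→d9:-→d10:-→d11:-→d12:-→d13:-→d14:-→d15:-→d16:-→d17:-→d18:-→d19:-→d20:H0→d21:-→d22:-→d23:-→d24:-→d25:-→d26:-→d27:-→d28:-→d29:H2 -> H2
  + 0.0.0.0/0 (H2) depth=0
  + 85.63.91.64/28 (H2) depth=28

== LOOKUPS ==
["H2","H2","no-route","H2","H2","H2"]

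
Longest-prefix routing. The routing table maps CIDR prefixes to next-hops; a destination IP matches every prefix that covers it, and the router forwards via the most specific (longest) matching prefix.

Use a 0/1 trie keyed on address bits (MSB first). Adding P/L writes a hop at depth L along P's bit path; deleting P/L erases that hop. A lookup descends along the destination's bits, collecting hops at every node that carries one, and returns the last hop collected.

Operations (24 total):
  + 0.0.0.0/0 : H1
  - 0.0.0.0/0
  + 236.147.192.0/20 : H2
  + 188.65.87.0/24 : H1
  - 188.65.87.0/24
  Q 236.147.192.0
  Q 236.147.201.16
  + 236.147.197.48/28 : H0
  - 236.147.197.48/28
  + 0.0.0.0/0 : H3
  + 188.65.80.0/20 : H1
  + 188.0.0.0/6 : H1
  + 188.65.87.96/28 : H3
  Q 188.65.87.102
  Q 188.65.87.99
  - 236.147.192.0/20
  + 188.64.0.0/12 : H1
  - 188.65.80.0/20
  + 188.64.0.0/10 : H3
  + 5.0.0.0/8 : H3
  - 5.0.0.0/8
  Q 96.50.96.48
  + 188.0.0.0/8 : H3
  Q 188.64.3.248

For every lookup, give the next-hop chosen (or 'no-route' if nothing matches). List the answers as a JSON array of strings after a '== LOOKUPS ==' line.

Process each operation:
  + 0.0.0.0/0 (H1) depth=0
  del 0.0.0.0/0 (clear depth 0)
  + 236.147.192.0/20 (H2) depth=20
  + 188.65.87.0/24 (H1) depth=24
  del 188.65.87.0/24 (clear depth 24)
  ? 236.147.192.0  path d0:-→d1:-→d2:-→d3:-→d4:-→d5:-→d6:-→d7:-→d8:-→d9:-→d10:-→d11:-→d12:-→d13:-→d14:-→d15:-→d16:-→d17:-→d18:-→d19:-→d20:H2  best=H2
  ? 236.147.201.16  path d0:-→d1:-→d2:-→d3:-→d4:-→d5:-→d6:-→d7:-→d8:-→d9:-→d10:-→d11:-→d12:-→d13:-→d14:-→d15:-→d16:-→d17:-→d18:-→d19:-→d20:H2  best=H2
  + 236.147.197.48/28 (H0) depth=28
  del 236.147.197.48/28 (clear depth 28)
  + 0.0.0.0/0 (H3) depth=0
  + 188.65.80.0/20 (H1) depth=20
  + 188.0.0.0/6 (H1) depth=6
  + 188.65.87.96/28 (H3) depth=28
  ? 188.65.87.102  path d0:H3→d1:-→d2:-→d3:-→d4:-→d5:-→d6:H1→d7:-→d8:-→d9:-→d10:-→d11:-→d12:-→d13:-→d14:-→d15:-→d16:-→d17:-→d18:-→d19:-→d20:H1→d21:-→d22:-→d23:-→d24:-→d25:-→d26:-→d27:-→d28:H3  best=H3
  ? 188.65.87.99  path d0:H3→d1:-→d2:-→d3:-→d4:-→d5:-→d6:H1→d7:-→d8:-→d9:-→d10:-→d11:-→d12:-→d13:-→d14:-→d15:-→d16:-→d17:-→d18:-→d19:-→d20:H1→d21:-→d22:-→d23:-→d24:-→d25:-→d26:-→d27:-→d28:H3  best=H3
  del 236.147.192.0/20 (clear depth 20)
  + 188.64.0.0/12 (H1) depth=12
  del 188.65.80.0/20 (clear depth 20)
  + 188.64.0.0/10 (H3) depth=10
  + 5.0.0.0/8 (H3) depth=8
  del 5.0.0.0/8 (clear depth 8)
  ? 96.50.96.48  path d0:H3→d1:-  best=H3
  + 188.0.0.0/8 (H3) depth=8
  ? 188.64.3.248  path d0:H3→d1:-→d2:-→d3:-→d4:-→d5:-→d6:H1→d7:-→d8:H3→d9:-→d10:H3→d11:-→d12:H1→d13:-→d14:-→d15:-  best=H1

== LOOKUPS ==
["H2","H2","H3","H3","H3","H1"]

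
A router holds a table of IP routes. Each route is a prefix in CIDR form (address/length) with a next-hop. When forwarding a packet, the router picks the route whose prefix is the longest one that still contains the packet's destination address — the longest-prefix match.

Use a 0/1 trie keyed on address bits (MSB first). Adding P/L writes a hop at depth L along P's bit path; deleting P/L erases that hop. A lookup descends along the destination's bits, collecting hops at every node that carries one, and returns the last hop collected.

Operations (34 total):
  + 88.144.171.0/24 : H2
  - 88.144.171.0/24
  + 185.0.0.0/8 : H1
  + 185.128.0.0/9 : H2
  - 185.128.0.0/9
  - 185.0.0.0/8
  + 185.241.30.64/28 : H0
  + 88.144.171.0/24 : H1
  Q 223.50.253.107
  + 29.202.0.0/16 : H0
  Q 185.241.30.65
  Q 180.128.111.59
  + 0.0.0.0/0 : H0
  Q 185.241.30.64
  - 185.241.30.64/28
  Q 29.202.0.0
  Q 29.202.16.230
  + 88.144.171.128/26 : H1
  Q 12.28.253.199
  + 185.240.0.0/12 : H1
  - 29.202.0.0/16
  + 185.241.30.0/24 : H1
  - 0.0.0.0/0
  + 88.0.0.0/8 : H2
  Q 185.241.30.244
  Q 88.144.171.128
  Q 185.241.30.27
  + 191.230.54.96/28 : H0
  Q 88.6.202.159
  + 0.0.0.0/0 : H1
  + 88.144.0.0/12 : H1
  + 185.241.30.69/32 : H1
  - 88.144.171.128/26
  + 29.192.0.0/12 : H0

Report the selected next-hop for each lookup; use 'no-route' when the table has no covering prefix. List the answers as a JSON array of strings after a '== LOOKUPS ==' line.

Apply in order:
  + 88.144.171.0/24 (H2) depth=24
  - 88.144.171.0/24 clear@24
  + 185.0.0.0/8 (H1) depth=8
  + 185.128.0.0/9 (H2) depth=9
  - 185.128.0.0/9 clear@9
  - 185.0.0.0/8 clear@8
  + 185.241.30.64/28 (H0) depth=28
  + 88.144.171.0/24 (H1) depth=24
  Q 223.50.253.107: descend 1 ; hops seen [∅] ; pick no-route
  + 29.202.0.0/16 (H0) depth=16
  Q 185.241.30.65: descend 1011100111110001000111100100 ; hops seen [H0] ; pick H0
  Q 180.128.111.59: descend 1011 ; hops seen [∅] ; pick no-route
  + 0.0.0.0/0 (H0) depth=0
  Q 185.241.30.64: descend 1011100111110001000111100100 ; hops seen [H0,H0] ; pick H0
  - 185.241.30.64/28 clear@28
  Q 29.202.0.0: descend 0001110111001010 ; hops seen [H0,H0] ; pick H0
  Q 29.202.16.230: descend 0001110111001010 ; hops seen [H0,H0] ; pick H0
  + 88.144.171.128/26 (H1) depth=26
  Q 12.28.253.199: descend 000 ; hops seen [H0] ; pick H0
  + 185.240.0.0/12 (H1) depth=12
  - 29.202.0.0/16 clear@16
  + 185.241.30.0/24 (H1) depth=24
  - 0.0.0.0/0 clear@0
  + 88.0.0.0/8 (H2) depth=8
  Q 185.241.30.244: descend 101110011111000100011110 ; hops seen [H1,H1] ; pick H1
  Q 88.144.171.128: descend 01011000100100001010101110 ; hops seen [H2,H1,H1] ; pick H1
  Q 185.241.30.27: descend 1011100111110001000111100 ; hops seen [H1,H1] ; pick H1
  + 191.230.54.96/28 (H0) depth=28
  Q 88.6.202.159: descend 01011000 ; hops seen [H2] ; pick H2
  + 0.0.0.0/0 (H1) depth=0
  + 88.144.0.0/12 (H1) depth=12
  + 185.241.30.69/32 (H1) depth=32
  - 88.144.171.128/26 clear@26
  + 29.192.0.0/12 (H0) depth=12

== LOOKUPS ==
["no-route","H0","no-route","H0","H0","H0","H0","H1","H1","H1","H2"]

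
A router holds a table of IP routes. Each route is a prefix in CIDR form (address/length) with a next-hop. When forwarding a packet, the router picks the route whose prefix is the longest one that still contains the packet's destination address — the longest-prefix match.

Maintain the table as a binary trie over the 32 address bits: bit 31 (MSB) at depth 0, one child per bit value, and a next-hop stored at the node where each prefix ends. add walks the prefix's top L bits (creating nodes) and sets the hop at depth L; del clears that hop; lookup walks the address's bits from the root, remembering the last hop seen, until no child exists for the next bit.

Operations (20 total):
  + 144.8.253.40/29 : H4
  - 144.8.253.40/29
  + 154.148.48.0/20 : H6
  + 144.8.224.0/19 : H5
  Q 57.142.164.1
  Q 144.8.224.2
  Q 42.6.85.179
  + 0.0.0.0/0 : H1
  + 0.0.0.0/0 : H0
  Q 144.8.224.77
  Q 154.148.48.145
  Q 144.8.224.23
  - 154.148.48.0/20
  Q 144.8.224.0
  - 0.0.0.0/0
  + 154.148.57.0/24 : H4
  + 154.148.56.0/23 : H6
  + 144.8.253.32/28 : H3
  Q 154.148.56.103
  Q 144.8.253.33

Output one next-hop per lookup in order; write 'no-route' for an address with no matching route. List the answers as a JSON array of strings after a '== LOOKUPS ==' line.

Apply in order:
  add 144.8.253.40/29 -> H4 at depth 29
  - 144.8.253.40/29 clear@29
  add 154.148.48.0/20 -> H6 at depth 20
  add 144.8.224.0/19 -> H5 at depth 19
  ? 57.142.164.1  path d0:-  best=no-route
  ? 144.8.224.2  path d0:-→d1:-→d2:-→d3:-→d4:-→d5:-→d6:-→d7:-→d8:-→d9:-→d10:-→d11:-→d12:-→d13:-→d14:-→d15:-→d16:-→d17:-→d18:-→d19:H5  best=H5
  ? 42.6.85.179  path d0:-  best=no-route
  add 0.0.0.0/0 -> H1 at depth 0
  add 0.0.0.0/0 -> H0 at depth 0
  ? 144.8.224.77  path d0:H0→d1:-→d2:-→d3:-→d4:-→d5:-→d6:-→d7:-→d8:-→d9:-→d10:-→d11:-→d12:-→d13:-→d14:-→d15:-→d16:-→d17:-→d18:-→d19:H5  best=H5
  ? 154.148.48.145  path d0:H0→d1:-→d2:-→d3:-→d4:-→d5:-→d6:-→d7:-→d8:-→d9:-→d10:-→d11:-→d12:-→d13:-→d14:-→d15:-→d16:-→d17:-→d18:-→d19:-→d20:H6  best=H6
  ? 144.8.224.23  path d0:H0→d1:-→d2:-→d3:-→d4:-→d5:-→d6:-→d7:-→d8:-→d9:-→d10:-→d11:-→d12:-→d13:-→d14:-→d15:-→d16:-→d17:-→d18:-→d19:H5  best=H5
  - 154.148.48.0/20 clear@20
  ? 144.8.224.0  path d0:H0→d1:-→d2:-→d3:-→d4:-→d5:-→d6:-→d7:-→d8:-→d9:-→d10:-→d11:-→d12:-→d13:-→d14:-→d15:-→d16:-→d17:-→d18:-→d19:H5  best=H5
  - 0.0.0.0/0 clear@0
  add 154.148.57.0/24 -> H4 at depth 24
  add 154.148.56.0/23 -> H6 at depth 23
  add 144.8.253.32/28 -> H3 at depth 28
  ? 154.148.56.103  path d0:-→d1:-→d2:-→d3:-→d4:-→d5:-→d6:-→d7:-→d8:-→d9:-→d10:-→d11:-→d12:-→d13:-→d14:-→d15:-→d16:-→d17:-→d18:-→d19:-→d20:-→d21:-→d22:-→d23:H6  best=H6
  ? 144.8.253.33  path d0:-→d1:-→d2:-→d3:-→d4:-→d5:-→d6:-→d7:-→d8:-→d9:-→d10:-→d11:-→d12:-→d13:-→d14:-→d15:-→d16:-→d17:-→d18:-→d19:H5→d20:-→d21:-→d22:-→d23:-→d24:-→d25:-→d26:-→d27:-→d28:H3  best=H3

== LOOKUPS ==
["no-route","H5","no-route","H5","H6","H5","H5","H6","H3"]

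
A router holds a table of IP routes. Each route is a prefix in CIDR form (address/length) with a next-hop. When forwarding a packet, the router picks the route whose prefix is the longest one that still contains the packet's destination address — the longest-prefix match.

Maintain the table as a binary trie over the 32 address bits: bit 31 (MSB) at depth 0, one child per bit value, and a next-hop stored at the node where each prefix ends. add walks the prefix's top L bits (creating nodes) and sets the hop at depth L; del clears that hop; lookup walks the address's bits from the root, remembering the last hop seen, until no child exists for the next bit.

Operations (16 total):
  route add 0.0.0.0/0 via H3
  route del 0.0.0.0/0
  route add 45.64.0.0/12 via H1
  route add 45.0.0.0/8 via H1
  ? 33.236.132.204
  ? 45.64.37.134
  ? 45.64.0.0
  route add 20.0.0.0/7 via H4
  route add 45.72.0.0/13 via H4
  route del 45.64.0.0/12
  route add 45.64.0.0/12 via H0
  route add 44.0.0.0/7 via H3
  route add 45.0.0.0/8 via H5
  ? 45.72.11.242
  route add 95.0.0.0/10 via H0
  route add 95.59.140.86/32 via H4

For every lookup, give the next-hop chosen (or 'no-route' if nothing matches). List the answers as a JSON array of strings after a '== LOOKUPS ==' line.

Trace:
  add 0.0.0.0/0 -> H3 at depth 0
  del 0.0.0.0/0 (clear depth 0)
  add 45.64.0.0/12 -> H1 at depth 12
  add 45.0.0.0/8 -> H1 at depth 8
  Q 33.236.132.204: descend 0010 ; hops seen [∅] ; pick no-route
  Q 45.64.37.134: descend 001011010100 ; hops seen [H1,H1] ; pick H1
  Q 45.64.0.0: descend 001011010100 ; hops seen [H1,H1] ; pick H1
  add 20.0.0.0/7 -> H4 at depth 7
  add 45.72.0.0/13 -> H4 at depth 13
  del 45.64.0.0/12 (clear depth 12)
  add 45.64.0.0/12 -> H0 at depth 12
  add 44.0.0.0/7 -> H3 at depth 7
  add 45.0.0.0/8 -> H5 at depth 8
  Q 45.72.11.242: descend 0010110101001 ; hops seen [H3,H5,H0,H4] ; pick H4
  add 95.0.0.0/10 -> H0 at depth 10
  add 95.59.140.86/32 -> H4 at depth 32

== LOOKUPS ==
["no-route","H1","H1","H4"]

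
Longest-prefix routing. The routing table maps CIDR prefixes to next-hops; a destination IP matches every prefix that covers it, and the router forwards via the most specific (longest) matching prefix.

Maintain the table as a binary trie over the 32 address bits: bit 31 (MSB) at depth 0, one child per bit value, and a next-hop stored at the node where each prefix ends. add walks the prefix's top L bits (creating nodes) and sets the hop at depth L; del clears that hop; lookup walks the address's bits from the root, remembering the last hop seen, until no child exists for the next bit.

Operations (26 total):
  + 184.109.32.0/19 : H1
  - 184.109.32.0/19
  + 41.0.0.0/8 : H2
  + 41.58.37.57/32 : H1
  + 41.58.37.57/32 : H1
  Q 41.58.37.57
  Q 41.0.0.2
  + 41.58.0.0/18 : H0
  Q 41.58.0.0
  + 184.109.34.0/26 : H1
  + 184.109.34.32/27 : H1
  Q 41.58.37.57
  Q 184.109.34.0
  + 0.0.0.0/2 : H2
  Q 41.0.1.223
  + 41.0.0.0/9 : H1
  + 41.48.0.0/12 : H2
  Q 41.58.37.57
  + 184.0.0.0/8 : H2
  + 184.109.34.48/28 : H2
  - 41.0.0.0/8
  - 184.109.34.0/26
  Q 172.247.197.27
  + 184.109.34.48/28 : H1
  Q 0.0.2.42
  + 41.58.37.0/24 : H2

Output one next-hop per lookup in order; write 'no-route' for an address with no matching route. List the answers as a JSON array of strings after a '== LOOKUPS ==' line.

Process each operation:
  add 184.109.32.0/19 -> H1 at depth 19
  del 184.109.32.0/19 (clear depth 19)
  add 41.0.0.0/8 -> H2 at depth 8
  add 41.58.37.57/32 -> H1 at depth 32
  add 41.58.37.57/32 -> H1 at depth 32
  Q 41.58.37.57: descend 00101001001110100010010100111001 ; hops seen [H2,H1] ; pick H1
  Q 41.0.0.2: descend 0010100100 ; hops seen [H2] ; pick H2
  add 41.58.0.0/18 -> H0 at depth 18
  Q 41.58.0.0: descend 001010010011101000 ; hops seen [H2,H0] ; pick H0
  add 184.109.34.0/26 -> H1 at depth 26
  add 184.109.34.32/27 -> H1 at depth 27
  Q 41.58.37.57: descend 00101001001110100010010100111001 ; hops seen [H2,H0,H1] ; pick H1
  Q 184.109.34.0: descend 10111000011011010010001000 ; hops seen [H1] ; pick H1
  add 0.0.0.0/2 -> H2 at depth 2
  Q 41.0.1.223: descend 0010100100 ; hops seen [H2,H2] ; pick H2
  add 41.0.0.0/9 -> H1 at depth 9
  add 41.48.0.0/12 -> H2 at depth 12
  Q 41.58.37.57: descend 00101001001110100010010100111001 ; hops seen [H2,H2,H1,H2,H0,H1] ; pick H1
  add 184.0.0.0/8 -> H2 at depth 8
  add 184.109.34.48/28 -> H2 at depth 28
  del 41.0.0.0/8 (clear depth 8)
  del 184.109.34.0/26 (clear depth 26)
  Q 172.247.197.27: descend 101 ; hops seen [∅] ; pick no-route
  add 184.109.34.48/28 -> H1 at depth 28
  Q 0.0.2.42: descend 00 ; hops seen [H2] ; pick H2
  add 41.58.37.0/24 -> H2 at depth 24

== LOOKUPS ==
["H1","H2","H0","H1","H1","H2","H1","no-route","H2"]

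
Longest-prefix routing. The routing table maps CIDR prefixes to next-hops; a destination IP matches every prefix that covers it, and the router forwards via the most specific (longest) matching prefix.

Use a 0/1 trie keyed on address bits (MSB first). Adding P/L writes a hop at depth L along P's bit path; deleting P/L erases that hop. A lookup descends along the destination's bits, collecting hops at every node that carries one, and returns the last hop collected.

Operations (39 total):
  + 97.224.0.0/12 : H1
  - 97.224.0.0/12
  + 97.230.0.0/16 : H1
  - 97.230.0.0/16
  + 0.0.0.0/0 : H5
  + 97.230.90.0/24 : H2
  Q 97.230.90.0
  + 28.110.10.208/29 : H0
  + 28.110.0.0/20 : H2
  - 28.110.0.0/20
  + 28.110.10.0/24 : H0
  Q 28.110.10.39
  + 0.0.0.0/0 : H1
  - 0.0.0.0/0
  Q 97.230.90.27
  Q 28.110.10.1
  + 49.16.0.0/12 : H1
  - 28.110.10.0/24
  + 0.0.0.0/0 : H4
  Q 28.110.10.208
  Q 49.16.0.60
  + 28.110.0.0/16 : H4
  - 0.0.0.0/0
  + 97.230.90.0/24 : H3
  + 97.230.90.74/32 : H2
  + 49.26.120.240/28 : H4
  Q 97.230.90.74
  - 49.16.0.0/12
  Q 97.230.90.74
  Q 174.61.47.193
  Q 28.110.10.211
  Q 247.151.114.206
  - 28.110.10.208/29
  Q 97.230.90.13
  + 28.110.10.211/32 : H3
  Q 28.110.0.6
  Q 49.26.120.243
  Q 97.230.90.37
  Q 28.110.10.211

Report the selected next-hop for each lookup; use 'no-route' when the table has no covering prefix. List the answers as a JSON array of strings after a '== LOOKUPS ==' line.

Apply in order:
  add 97.224.0.0/12 -> H1 at depth 12
  - 97.224.0.0/12 clear@12
  add 97.230.0.0/16 -> H1 at depth 16
  - 97.230.0.0/16 clear@16
  add 0.0.0.0/0 -> H5 at depth 0
  add 97.230.90.0/24 -> H2 at depth 24
  ? 97.230.90.0  path d0:H5→d1:-→d2:-→d3:-→d4:-→d5:-→d6:-→d7:-→d8:-→d9:-→d10:-→d11:-→d12:-→d13:-→d14:-→d15:-→d16:-→d17:-→d18:-→d19:-→d20:-→d21:-→d22:-→d23:-→d24:H2  best=H2
  add 28.110.10.208/29 -> H0 at depth 29
  add 28.110.0.0/20 -> H2 at depth 20
  - 28.110.0.0/20 clear@20
  add 28.110.10.0/24 -> H0 at depth 24
  ? 28.110.10.39  path d0:H5→d1:-→d2:-→d3:-→d4:-→d5:-→d6:-→d7:-→d8:-→d9:-→d10:-→d11:-→d12:-→d13:-→d14:-→d15:-→d16:-→d17:-→d18:-→d19:-→d20:-→d21:-→d22:-→d23:-→d24:H0  best=H0
  add 0.0.0.0/0 -> H1 at depth 0
  - 0.0.0.0/0 clear@0
  ? 97.230.90.27  path d0:-→d1:-→d2:-→d3:-→d4:-→d5:-→d6:-→d7:-→d8:-→d9:-→d10:-→d11:-→d12:-→d13:-→d14:-→d15:-→d16:-→d17:-→d18:-→d19:-→d20:-→d21:-→d22:-→d23:-→d24:H2  best=H2
  ? 28.110.10.1  path d0:-→d1:-→d2:-→d3:-→d4:-→d5:-→d6:-→d7:-→d8:-→d9:-→d10:-→d11:-→d12:-→d13:-→d14:-→d15:-→d16:-→d17:-→d18:-→d19:-→d20:-→d21:-→d22:-→d23:-→d24:H0  best=H0
  add 49.16.0.0/12 -> H1 at depth 12
  - 28.110.10.0/24 clear@24
  add 0.0.0.0/0 -> H4 at depth 0
  ? 28.110.10.208  path d0:H4→d1:-→d2:-→d3:-→d4:-→d5:-→d6:-→d7:-→d8:-→d9:-→d10:-→d11:-→d12:-→d13:-→d14:-→d15:-→d16:-→d17:-→d18:-→d19:-→d20:-→d21:-→d22:-→d23:-→d24:-→d25:-→d26:-→d27:-→d28:-→d29:H0  best=H0
  ? 49.16.0.60  path d0:H4→d1:-→d2:-→d3:-→d4:-→d5:-→d6:-→d7:-→d8:-→d9:-→d10:-→d11:-→d12:H1  best=H1
  add 28.110.0.0/16 -> H4 at depth 16
  - 0.0.0.0/0 clear@0
  add 97.230.90.0/24 -> H3 at depth 24
  add 97.230.90.74/32 -> H2 at depth 32
  add 49.26.120.240/28 -> H4 at depth 28
  ? 97.230.90.74  path d0:-→d1:-→d2:-→d3:-→d4:-→d5:-→d6:-→d7:-→d8:-→d9:-→d10:-→d11:-→d12:-→d13:-→d14:-→d15:-→d16:-→d17:-→d18:-→d19:-→d20:-→d21:-→d22:-→d23:-→d24:H3→d25:-→d26:-→d27:-→d28:-→d29:-→d30:-→d31:-→d32:H2  best=H2
  - 49.16.0.0/12 clear@12
  ? 97.230.90.74  path d0:-→d1:-→d2:-→d3:-→d4:-→d5:-→d6:-→d7:-→d8:-→d9:-→d10:-→d11:-→d12:-→d13:-→d14:-→d15:-→d16:-→d17:-→d18:-→d19:-→d20:-→d21:-→d22:-→d23:-→d24:H3→d25:-→d26:-→d27:-→d28:-→d29:-→d30:-→d31:-→d32:H2  best=H2
  ? 174.61.47.193  path d0:-  best=no-route
  ? 28.110.10.211  path d0:-→d1:-→d2:-→d3:-→d4:-→d5:-→d6:-→d7:-→d8:-→d9:-→d10:-→d11:-→d12:-→d13:-→d14:-→d15:-→d16:H4→d17:-→d18:-→d19:-→d20:-→d21:-→d22:-→d23:-→d24:-→d25:-→d26:-→d27:-→d28:-→d29:H0  best=H0
  ? 247.151.114.206  path d0:-  best=no-route
  - 28.110.10.208/29 clear@29
  ? 97.230.90.13  path d0:-→d1:-→d2:-→d3:-→d4:-→d5:-→d6:-→d7:-→d8:-→d9:-→d10:-→d11:-→d12:-→d13:-→d14:-→d15:-→d16:-→d17:-→d18:-→d19:-→d20:-→d21:-→d22:-→d23:-→d24:H3→d25:-  best=H3
  add 28.110.10.211/32 -> H3 at depth 32
  ? 28.110.0.6  path d0:-→d1:-→d2:-→d3:-→d4:-→d5:-→d6:-→d7:-→d8:-→d9:-→d10:-→d11:-→d12:-→d13:-→d14:-→d15:-→d16:H4→d17:-→d18:-→d19:-→d20:-  best=H4
  ? 49.26.120.243  path d0:-→d1:-→d2:-→d3:-→d4:-→d5:-→d6:-→d7:-→d8:-→d9:-→d10:-→d11:-→d12:-→d13:-→d14:-→d15:-→d16:-→d17:-→d18:-→d19:-→d20:-→d21:-→d22:-→d23:-→d24:-→d25:-→d26:-→d27:-→d28:H4  best=H4
  ? 97.230.90.37  path d0:-→d1:-→d2:-→d3:-→d4:-→d5:-→d6:-→d7:-→d8:-→d9:-→d10:-→d11:-→d12:-→d13:-→d14:-→d15:-→d16:-→d17:-→d18:-→d19:-→d20:-→d21:-→d22:-→d23:-→d24:H3→d25:-  best=H3
  ? 28.110.10.211  path d0:-→d1:-→d2:-→d3:-→d4:-→d5:-→d6:-→d7:-→d8:-→d9:-→d10:-→d11:-→d12:-→d13:-→d14:-→d15:-→d16:H4→d17:-→d18:-→d19:-→d20:-→d21:-→d22:-→d23:-→d24:-→d25:-→d26:-→d27:-→d28:-→d29:-→d30:-→d31:-→d32:H3  best=H3

== LOOKUPS ==
["H2","H0","H2","H0","H0","H1","H2","H2","no-route","H0","no-route","H3","H4","H4","H3","H3"]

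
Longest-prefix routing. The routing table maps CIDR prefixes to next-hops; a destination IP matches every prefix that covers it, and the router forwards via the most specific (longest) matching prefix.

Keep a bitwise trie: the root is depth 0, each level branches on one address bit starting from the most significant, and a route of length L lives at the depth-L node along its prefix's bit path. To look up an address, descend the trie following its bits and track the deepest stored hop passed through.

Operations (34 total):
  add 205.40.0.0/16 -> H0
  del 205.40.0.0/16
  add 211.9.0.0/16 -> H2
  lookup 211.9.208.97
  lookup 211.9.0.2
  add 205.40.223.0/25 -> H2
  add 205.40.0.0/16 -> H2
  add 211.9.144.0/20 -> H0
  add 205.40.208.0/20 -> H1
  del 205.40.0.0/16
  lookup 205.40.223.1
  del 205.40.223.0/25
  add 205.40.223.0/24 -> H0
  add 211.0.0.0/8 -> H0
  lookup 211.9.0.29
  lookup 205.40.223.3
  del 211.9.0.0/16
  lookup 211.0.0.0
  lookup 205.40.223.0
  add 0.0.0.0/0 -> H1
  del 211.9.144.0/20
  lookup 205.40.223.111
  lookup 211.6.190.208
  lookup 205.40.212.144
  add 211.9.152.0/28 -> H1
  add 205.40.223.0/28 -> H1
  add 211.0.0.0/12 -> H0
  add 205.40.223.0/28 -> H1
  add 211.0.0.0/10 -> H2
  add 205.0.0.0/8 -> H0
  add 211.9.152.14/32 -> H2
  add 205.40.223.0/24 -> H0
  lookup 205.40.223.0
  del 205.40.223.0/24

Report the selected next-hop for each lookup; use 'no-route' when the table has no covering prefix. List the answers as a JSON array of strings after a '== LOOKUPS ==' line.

Trace:
  add 205.40.0.0/16 -> H0 at depth 16
  - 205.40.0.0/16 clear@16
  add 211.9.0.0/16 -> H2 at depth 16
  Q 211.9.208.97: descend 1101001100001001 ; hops seen [H2] ; pick H2
  Q 211.9.0.2: descend 1101001100001001 ; hops seen [H2] ; pick H2
  add 205.40.223.0/25 -> H2 at depth 25
  add 205.40.0.0/16 -> H2 at depth 16
  add 211.9.144.0/20 -> H0 at depth 20
  add 205.40.208.0/20 -> H1 at depth 20
  - 205.40.0.0/16 clear@16
  Q 205.40.223.1: descend 1100110100101000110111110 ; hops seen [H1,H2] ; pick H2
  - 205.40.223.0/25 clear@25
  add 205.40.223.0/24 -> H0 at depth 24
  add 211.0.0.0/8 -> H0 at depth 8
  Q 211.9.0.29: descend 1101001100001001 ; hops seen [H0,H2] ; pick H2
  Q 205.40.223.3: descend 1100110100101000110111110 ; hops seen [H1,H0] ; pick H0
  - 211.9.0.0/16 clear@16
  Q 211.0.0.0: descend 110100110000 ; hops seen [H0] ; pick H0
  Q 205.40.223.0: descend 1100110100101000110111110 ; hops seen [H1,H0] ; pick H0
  add 0.0.0.0/0 -> H1 at depth 0
  - 211.9.144.0/20 clear@20
  Q 205.40.223.111: descend 1100110100101000110111110 ; hops seen [H1,H1,H0] ; pick H0
  Q 211.6.190.208: descend 110100110000 ; hops seen [H1,H0] ; pick H0
  Q 205.40.212.144: descend 11001101001010001101 ; hops seen [H1,H1] ; pick H1
  add 211.9.152.0/28 -> H1 at depth 28
  add 205.40.223.0/28 -> H1 at depth 28
  add 211.0.0.0/12 -> H0 at depth 12
  add 205.40.223.0/28 -> H1 at depth 28
  add 211.0.0.0/10 -> H2 at depth 10
  add 205.0.0.0/8 -> H0 at depth 8
  add 211.9.152.14/32 -> H2 at depth 32
  add 205.40.223.0/24 -> H0 at depth 24
  Q 205.40.223.0: descend 1100110100101000110111110000 ; hops seen [H1,H0,H1,H0,H1] ; pick H1
  - 205.40.223.0/24 clear@24

== LOOKUPS ==
["H2","H2","H2","H2","H0","H0","H0","H0","H0","H1","H1"]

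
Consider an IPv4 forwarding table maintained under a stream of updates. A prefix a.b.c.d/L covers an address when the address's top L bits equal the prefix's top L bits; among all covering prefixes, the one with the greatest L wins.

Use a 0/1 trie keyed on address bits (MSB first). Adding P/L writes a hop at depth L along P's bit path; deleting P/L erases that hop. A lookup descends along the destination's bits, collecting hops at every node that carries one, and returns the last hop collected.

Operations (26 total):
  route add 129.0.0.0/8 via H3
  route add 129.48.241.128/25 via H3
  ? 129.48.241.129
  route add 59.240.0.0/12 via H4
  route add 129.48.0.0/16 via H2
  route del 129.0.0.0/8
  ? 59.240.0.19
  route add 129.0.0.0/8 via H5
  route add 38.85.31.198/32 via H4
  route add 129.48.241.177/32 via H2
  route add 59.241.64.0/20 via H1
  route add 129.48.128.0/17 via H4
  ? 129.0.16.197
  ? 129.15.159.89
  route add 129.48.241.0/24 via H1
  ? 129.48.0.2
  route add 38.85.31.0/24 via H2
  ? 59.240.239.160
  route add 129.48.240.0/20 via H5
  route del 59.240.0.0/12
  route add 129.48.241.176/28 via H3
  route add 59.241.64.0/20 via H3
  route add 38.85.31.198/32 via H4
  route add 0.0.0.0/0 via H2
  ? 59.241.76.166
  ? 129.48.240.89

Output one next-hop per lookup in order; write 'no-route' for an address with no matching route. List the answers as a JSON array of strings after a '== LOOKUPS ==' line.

Apply in order:
  add 129.0.0.0/8 -> H3 at depth 8
  add 129.48.241.128/25 -> H3 at depth 25
  ? 129.48.241.129  path d0:-→d1:-→d2:-→d3:-→d4:-→d5:-→d6:-→d7:-→d8:H3→d9:-→d10:-→d11:-→d12:-→d13:-→d14:-→d15:-→d16:-→d17:-→d18:-→d19:-→d20:-→d21:-→d22:-→d23:-→d24:-→d25:H3  best=H3
  add 59.240.0.0/12 -> H4 at depth 12
  add 129.48.0.0/16 -> H2 at depth 16
  - 129.0.0.0/8 clear@8
  ? 59.240.0.19  path d0:-→d1:-→d2:-→d3:-→d4:-→d5:-→d6:-→d7:-→d8:-→d9:-→d10:-→d11:-→d12:H4  best=H4
  add 129.0.0.0/8 -> H5 at depth 8
  add 38.85.31.198/32 -> H4 at depth 32
  add 129.48.241.177/32 -> H2 at depth 32
  add 59.241.64.0/20 -> H1 at depth 20
  add 129.48.128.0/17 -> H4 at depth 17
  ? 129.0.16.197  path d0:-→d1:-→d2:-→d3:-→d4:-→d5:-→d6:-→d7:-→d8:H5→d9:-→d10:-  best=H5
  ? 129.15.159.89  path d0:-→d1:-→d2:-→d3:-→d4:-→d5:-→d6:-→d7:-→d8:H5→d9:-→d10:-  best=H5
  add 129.48.241.0/24 -> H1 at depth 24
  ? 129.48.0.2  path d0:-→d1:-→d2:-→d3:-→d4:-→d5:-→d6:-→d7:-→d8:H5→d9:-→d10:-→d11:-→d12:-→d13:-→d14:-→d15:-→d16:H2  best=H2
  add 38.85.31.0/24 -> H2 at depth 24
  ? 59.240.239.160  path d0:-→d1:-→d2:-→d3:-→d4:-→d5:-→d6:-→d7:-→d8:-→d9:-→d10:-→d11:-→d12:H4→d13:-→d14:-→d15:-  best=H4
  add 129.48.240.0/20 -> H5 at depth 20
  - 59.240.0.0/12 clear@12
  add 129.48.241.176/28 -> H3 at depth 28
  add 59.241.64.0/20 -> H3 at depth 20
  add 38.85.31.198/32 -> H4 at depth 32
  add 0.0.0.0/0 -> H2 at depth 0
  ? 59.241.76.166  path d0:H2→d1:-→d2:-→d3:-→d4:-→d5:-→d6:-→d7:-→d8:-→d9:-→d10:-→d11:-→d12:-→d13:-→d14:-→d15:-→d16:-→d17:-→d18:-→d19:-→d20:H3  best=H3
  ? 129.48.240.89  path d0:H2→d1:-→d2:-→d3:-→d4:-→d5:-→d6:-→d7:-→d8:H5→d9:-→d10:-→d11:-→d12:-→d13:-→d14:-→d15:-→d16:H2→d17:H4→d18:-→d19:-→d20:H5→d21:-→d22:-→d23:-  best=H5

== LOOKUPS ==
["H3","H4","H5","H5","H2","H4","H3","H5"]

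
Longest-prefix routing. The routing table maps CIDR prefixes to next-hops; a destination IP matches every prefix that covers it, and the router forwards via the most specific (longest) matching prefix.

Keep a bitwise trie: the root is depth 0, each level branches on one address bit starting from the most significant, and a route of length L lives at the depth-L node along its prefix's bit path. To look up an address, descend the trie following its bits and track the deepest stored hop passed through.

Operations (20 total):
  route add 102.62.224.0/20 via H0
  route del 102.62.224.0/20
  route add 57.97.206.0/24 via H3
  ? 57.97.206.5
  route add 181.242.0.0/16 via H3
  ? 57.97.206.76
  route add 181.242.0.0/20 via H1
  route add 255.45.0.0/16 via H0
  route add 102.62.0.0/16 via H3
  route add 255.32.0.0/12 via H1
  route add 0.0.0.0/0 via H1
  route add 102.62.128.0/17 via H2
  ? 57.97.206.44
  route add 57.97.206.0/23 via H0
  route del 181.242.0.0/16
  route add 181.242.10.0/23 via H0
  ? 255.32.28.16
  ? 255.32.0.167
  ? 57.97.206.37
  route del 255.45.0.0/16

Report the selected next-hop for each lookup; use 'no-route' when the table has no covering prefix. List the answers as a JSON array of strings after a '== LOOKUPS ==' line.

Process each operation:
  add 102.62.224.0/20 -> H0 at depth 20
  - 102.62.224.0/20 clear@20
  add 57.97.206.0/24 -> H3 at depth 24
  lookup 57.97.206.5: bits 001110010110000111001110 walk d0:-→d1:-→d2:-→d3:-→d4:-→d5:-→d6:-→d7:-→d8:-→d9:-→d10:-→d11:-→d12:-→d13:-→d14:-→d15:-→d16:-→d17:-→d18:-→d19:-→d20:-→d21:-→d22:-→d23:-→d24:H3 -> H3
  add 181.242.0.0/16 -> H3 at depth 16
  lookup 57.97.206.76: bits 001110010110000111001110 walk d0:-→d1:-→d2:-→d3:-→d4:-→d5:-→d6:-→d7:-→d8:-→d9:-→d10:-→d11:-→d12:-→d13:-→d14:-→d15:-→d16:-→d17:-→d18:-→d19:-→d20:-→d21:-→d22:-→d23:-→d24:H3 -> H3
  add 181.242.0.0/20 -> H1 at depth 20
  add 255.45.0.0/16 -> H0 at depth 16
  add 102.62.0.0/16 -> H3 at depth 16
  add 255.32.0.0/12 -> H1 at depth 12
  add 0.0.0.0/0 -> H1 at depth 0
  add 102.62.128.0/17 -> H2 at depth 17
  lookup 57.97.206.44: bits 001110010110000111001110 walk d0:H1→d1:-→d2:-→d3:-→d4:-→d5:-→d6:-→d7:-→d8:-→d9:-→d10:-→d11:-→d12:-→d13:-→d14:-→d15:-→d16:-→d17:-→d18:-→d19:-→d20:-→d21:-→d22:-→d23:-→d24:H3 -> H3
  add 57.97.206.0/23 -> H0 at depth 23
  - 181.242.0.0/16 clear@16
  add 181.242.10.0/23 -> H0 at depth 23
  lookup 255.32.28.16: bits 111111110010 walk d0:H1→d1:-→d2:-→d3:-→d4:-→d5:-→d6:-→d7:-→d8:-→d9:-→d10:-→d11:-→d12:H1 -> H1
  lookup 255.32.0.167: bits 111111110010 walk d0:H1→d1:-→d2:-→d3:-→d4:-→d5:-→d6:-→d7:-→d8:-→d9:-→d10:-→d11:-→d12:H1 -> H1
  lookup 57.97.206.37: bits 001110010110000111001110 walk d0:H1→d1:-→d2:-→d3:-→d4:-→d5:-→d6:-→d7:-→d8:-→d9:-→d10:-→d11:-→d12:-→d13:-→d14:-→d15:-→d16:-→d17:-→d18:-→d19:-→d20:-→d21:-→d22:-→d23:H0→d24:H3 -> H3
  - 255.45.0.0/16 clear@16

== LOOKUPS ==
["H3","H3","H3","H1","H1","H3"]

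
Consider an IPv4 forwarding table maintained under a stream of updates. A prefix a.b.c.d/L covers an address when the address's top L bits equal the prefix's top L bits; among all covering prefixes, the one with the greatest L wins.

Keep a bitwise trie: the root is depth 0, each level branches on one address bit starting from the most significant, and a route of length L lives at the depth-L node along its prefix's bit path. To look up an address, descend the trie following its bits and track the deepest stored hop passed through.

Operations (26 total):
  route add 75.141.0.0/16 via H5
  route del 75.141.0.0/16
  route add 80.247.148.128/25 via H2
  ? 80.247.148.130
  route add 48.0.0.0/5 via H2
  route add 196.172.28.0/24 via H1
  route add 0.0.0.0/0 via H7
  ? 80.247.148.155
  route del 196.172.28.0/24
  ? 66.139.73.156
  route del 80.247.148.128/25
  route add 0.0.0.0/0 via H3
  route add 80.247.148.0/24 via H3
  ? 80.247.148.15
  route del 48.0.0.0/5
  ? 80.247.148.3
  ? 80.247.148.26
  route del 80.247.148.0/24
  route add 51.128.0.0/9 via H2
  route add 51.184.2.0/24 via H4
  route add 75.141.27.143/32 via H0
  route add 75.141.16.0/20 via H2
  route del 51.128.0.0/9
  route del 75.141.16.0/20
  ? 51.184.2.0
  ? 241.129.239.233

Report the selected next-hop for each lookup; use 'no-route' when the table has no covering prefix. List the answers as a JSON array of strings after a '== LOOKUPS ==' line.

Apply in order:
  add 75.141.0.0/16 -> H5 at depth 16
  - 75.141.0.0/16 clear@16
  add 80.247.148.128/25 -> H2 at depth 25
  ? 80.247.148.130  path d0:-→d1:-→d2:-→d3:-→d4:-→d5:-→d6:-→d7:-→d8:-→d9:-→d10:-→d11:-→d12:-→d13:-→d14:-→d15:-→d16:-→d17:-→d18:-→d19:-→d20:-→d21:-→d22:-→d23:-→d24:-→d25:H2  best=H2
  add 48.0.0.0/5 -> H2 at depth 5
  add 196.172.28.0/24 -> H1 at depth 24
  add 0.0.0.0/0 -> H7 at depth 0
  ? 80.247.148.155  path d0:H7→d1:-→d2:-→d3:-→d4:-→d5:-→d6:-→d7:-→d8:-→d9:-→d10:-→d11:-→d12:-→d13:-→d14:-→d15:-→d16:-→d17:-→d18:-→d19:-→d20:-→d21:-→d22:-→d23:-→d24:-→d25:H2  best=H2
  - 196.172.28.0/24 clear@24
  ? 66.139.73.156  path d0:H7→d1:-→d2:-→d3:-→d4:-  best=H7
  - 80.247.148.128/25 clear@25
  add 0.0.0.0/0 -> H3 at depth 0
  add 80.247.148.0/24 -> H3 at depth 24
  ? 80.247.148.15  path d0:H3→d1:-→d2:-→d3:-→d4:-→d5:-→d6:-→d7:-→d8:-→d9:-→d10:-→d11:-→d12:-→d13:-→d14:-→d15:-→d16:-→d17:-→d18:-→d19:-→d20:-→d21:-→d22:-→d23:-→d24:H3  best=H3
  - 48.0.0.0/5 clear@5
  ? 80.247.148.3  path d0:H3→d1:-→d2:-→d3:-→d4:-→d5:-→d6:-→d7:-→d8:-→d9:-→d10:-→d11:-→d12:-→d13:-→d14:-→d15:-→d16:-→d17:-→d18:-→d19:-→d20:-→d21:-→d22:-→d23:-→d24:H3  best=H3
  ? 80.247.148.26  path d0:H3→d1:-→d2:-→d3:-→d4:-→d5:-→d6:-→d7:-→d8:-→d9:-→d10:-→d11:-→d12:-→d13:-→d14:-→d15:-→d16:-→d17:-→d18:-→d19:-→d20:-→d21:-→d22:-→d23:-→d24:H3  best=H3
  - 80.247.148.0/24 clear@24
  add 51.128.0.0/9 -> H2 at depth 9
  add 51.184.2.0/24 -> H4 at depth 24
  add 75.141.27.143/32 -> H0 at depth 32
  add 75.141.16.0/20 -> H2 at depth 20
  - 51.128.0.0/9 clear@9
  - 75.141.16.0/20 clear@20
  ? 51.184.2.0  path d0:H3→d1:-→d2:-→d3:-→d4:-→d5:-→d6:-→d7:-→d8:-→d9:-→d10:-→d11:-→d12:-→d13:-→d14:-→d15:-→d16:-→d17:-→d18:-→d19:-→d20:-→d21:-→d22:-→d23:-→d24:H4  best=H4
  ? 241.129.239.233  path d0:H3→d1:-→d2:-  best=H3

== LOOKUPS ==
["H2","H2","H7","H3","H3","H3","H4","H3"]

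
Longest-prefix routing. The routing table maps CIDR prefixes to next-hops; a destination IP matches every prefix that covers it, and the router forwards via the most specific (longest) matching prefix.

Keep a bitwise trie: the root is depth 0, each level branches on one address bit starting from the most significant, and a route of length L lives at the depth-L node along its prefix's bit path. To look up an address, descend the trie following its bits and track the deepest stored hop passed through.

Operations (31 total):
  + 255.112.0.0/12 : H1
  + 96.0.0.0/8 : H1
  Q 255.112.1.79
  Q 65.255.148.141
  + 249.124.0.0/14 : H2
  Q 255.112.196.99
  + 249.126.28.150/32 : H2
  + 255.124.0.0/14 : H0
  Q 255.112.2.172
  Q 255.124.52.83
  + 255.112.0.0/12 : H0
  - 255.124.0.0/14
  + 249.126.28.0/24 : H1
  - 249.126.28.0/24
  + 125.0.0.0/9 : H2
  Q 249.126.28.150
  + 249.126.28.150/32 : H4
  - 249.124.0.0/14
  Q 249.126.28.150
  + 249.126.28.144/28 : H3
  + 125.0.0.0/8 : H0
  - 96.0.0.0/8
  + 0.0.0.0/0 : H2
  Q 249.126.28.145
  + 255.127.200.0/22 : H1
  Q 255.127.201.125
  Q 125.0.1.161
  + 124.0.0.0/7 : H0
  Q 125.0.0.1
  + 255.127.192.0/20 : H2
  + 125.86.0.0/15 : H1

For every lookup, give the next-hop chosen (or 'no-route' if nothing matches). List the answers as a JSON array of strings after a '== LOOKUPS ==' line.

Trace:
  + 255.112.0.0/12 (H1) depth=12
  + 96.0.0.0/8 (H1) depth=8
  ? 255.112.1.79  path d0:-→d1:-→d2:-→d3:-→d4:-→d5:-→d6:-→d7:-→d8:-→d9:-→d10:-→d11:-→d12:H1  best=H1
  ? 65.255.148.141  path d0:-→d1:-→d2:-  best=no-route
  + 249.124.0.0/14 (H2) depth=14
  ? 255.112.196.99  path d0:-→d1:-→d2:-→d3:-→d4:-→d5:-→d6:-→d7:-→d8:-→d9:-→d10:-→d11:-→d12:H1  best=H1
  + 249.126.28.150/32 (H2) depth=32
  + 255.124.0.0/14 (H0) depth=14
  ? 255.112.2.172  path d0:-→d1:-→d2:-→d3:-→d4:-→d5:-→d6:-→d7:-→d8:-→d9:-→d10:-→d11:-→d12:H1  best=H1
  ? 255.124.52.83  path d0:-→d1:-→d2:-→d3:-→d4:-→d5:-→d6:-→d7:-→d8:-→d9:-→d10:-→d11:-→d12:H1→d13:-→d14:H0  best=H0
  + 255.112.0.0/12 (H0) depth=12
  del 255.124.0.0/14 (clear depth 14)
  + 249.126.28.0/24 (H1) depth=24
  del 249.126.28.0/24 (clear depth 24)
  + 125.0.0.0/9 (H2) depth=9
  ? 249.126.28.150  path d0:-→d1:-→d2:-→d3:-→d4:-→d5:-→d6:-→d7:-→d8:-→d9:-→d10:-→d11:-→d12:-→d13:-→d14:H2→d15:-→d16:-→d17:-→d18:-→d19:-→d20:-→d21:-→d22:-→d23:-→d24:-→d25:-→d26:-→d27:-→d28:-→d29:-→d30:-→d31:-→d32:H2  best=H2
  + 249.126.28.150/32 (H4) depth=32
  del 249.124.0.0/14 (clear depth 14)
  ? 249.126.28.150  path d0:-→d1:-→d2:-→d3:-→d4:-→d5:-→d6:-→d7:-→d8:-→d9:-→d10:-→d11:-→d12:-→d13:-→d14:-→d15:-→d16:-→d17:-→d18:-→d19:-→d20:-→d21:-→d22:-→d23:-→d24:-→d25:-→d26:-→d27:-→d28:-→d29:-→d30:-→d31:-→d32:H4  best=H4
  + 249.126.28.144/28 (H3) depth=28
  + 125.0.0.0/8 (H0) depth=8
  del 96.0.0.0/8 (clear depth 8)
  + 0.0.0.0/0 (H2) depth=0
  ? 249.126.28.145  path d0:H2→d1:-→d2:-→d3:-→d4:-→d5:-→d6:-→d7:-→d8:-→d9:-→d10:-→d11:-→d12:-→d13:-→d14:-→d15:-→d16:-→d17:-→d18:-→d19:-→d20:-→d21:-→d22:-→d23:-→d24:-→d25:-→d26:-→d27:-→d28:H3→d29:-  best=H3
  + 255.127.200.0/22 (H1) depth=22
  ? 255.127.201.125  path d0:H2→d1:-→d2:-→d3:-→d4:-→d5:-→d6:-→d7:-→d8:-→d9:-→d10:-→d11:-→d12:H0→d13:-→d14:-→d15:-→d16:-→d17:-→d18:-→d19:-→d20:-→d21:-→d22:H1  best=H1
  ? 125.0.1.161  path d0:H2→d1:-→d2:-→d3:-→d4:-→d5:-→d6:-→d7:-→d8:H0→d9:H2  best=H2
  + 124.0.0.0/7 (H0) depth=7
  ? 125.0.0.1  path d0:H2→d1:-→d2:-→d3:-→d4:-→d5:-→d6:-→d7:H0→d8:H0→d9:H2  best=H2
  + 255.127.192.0/20 (H2) depth=20
  + 125.86.0.0/15 (H1) depth=15

== LOOKUPS ==
["H1","no-route","H1","H1","H0","H2","H4","H3","H1","H2","H2"]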